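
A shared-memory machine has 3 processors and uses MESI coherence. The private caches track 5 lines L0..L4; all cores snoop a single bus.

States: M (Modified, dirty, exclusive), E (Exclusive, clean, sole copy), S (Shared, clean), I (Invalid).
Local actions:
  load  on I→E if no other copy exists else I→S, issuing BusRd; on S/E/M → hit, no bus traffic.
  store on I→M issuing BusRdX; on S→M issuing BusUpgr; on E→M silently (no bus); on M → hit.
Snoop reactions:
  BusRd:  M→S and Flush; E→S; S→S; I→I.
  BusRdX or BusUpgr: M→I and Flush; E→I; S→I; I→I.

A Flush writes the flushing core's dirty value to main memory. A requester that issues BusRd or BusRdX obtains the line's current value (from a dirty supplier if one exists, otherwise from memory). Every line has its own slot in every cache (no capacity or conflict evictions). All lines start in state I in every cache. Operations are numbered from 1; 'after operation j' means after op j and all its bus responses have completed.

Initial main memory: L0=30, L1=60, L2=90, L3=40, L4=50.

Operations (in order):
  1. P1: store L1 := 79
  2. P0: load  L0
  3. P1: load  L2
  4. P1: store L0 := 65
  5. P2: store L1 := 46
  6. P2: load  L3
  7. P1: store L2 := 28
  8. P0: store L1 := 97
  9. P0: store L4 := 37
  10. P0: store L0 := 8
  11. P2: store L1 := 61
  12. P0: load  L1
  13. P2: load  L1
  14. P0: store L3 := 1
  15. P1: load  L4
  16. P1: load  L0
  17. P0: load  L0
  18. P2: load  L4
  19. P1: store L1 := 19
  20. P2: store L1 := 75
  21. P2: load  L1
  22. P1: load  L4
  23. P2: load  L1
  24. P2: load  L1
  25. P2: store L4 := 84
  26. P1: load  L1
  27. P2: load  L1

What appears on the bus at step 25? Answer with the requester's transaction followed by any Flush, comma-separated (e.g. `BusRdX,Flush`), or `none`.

bus = BusUpgr

  op1 P1: store L1 := 79 → I/M/I on L1; bus BusRdX; mem=60
  op2 P0: load  L0 → E/I/I on L0; bus BusRd; mem=30
  op3 P1: load  L2 → I/E/I on L2; bus BusRd; mem=90
  op4 P1: store L0 := 65 → I/M/I on L0; bus BusRdX; mem=30
  op5 P2: store L1 := 46 → I/I/M on L1; bus BusRdX Flush; mem=79
  op6 P2: load  L3 → I/I/E on L3; bus BusRd; mem=40
  op7 P1: store L2 := 28 → I/M/I on L2; bus (none); mem=90
  op8 P0: store L1 := 97 → M/I/I on L1; bus BusRdX Flush; mem=46
  op9 P0: store L4 := 37 → M/I/I on L4; bus BusRdX; mem=50
  op10 P0: store L0 := 8 → M/I/I on L0; bus BusRdX Flush; mem=65
  op11 P2: store L1 := 61 → I/I/M on L1; bus BusRdX Flush; mem=97
  op12 P0: load  L1 → S/I/S on L1; bus BusRd Flush; mem=61
  op13 P2: load  L1 → S/I/S on L1; bus (none); mem=61
  op14 P0: store L3 := 1 → M/I/I on L3; bus BusRdX; mem=40
  op15 P1: load  L4 → S/S/I on L4; bus BusRd Flush; mem=37
  op16 P1: load  L0 → S/S/I on L0; bus BusRd Flush; mem=8
  op17 P0: load  L0 → S/S/I on L0; bus (none); mem=8
  op18 P2: load  L4 → S/S/S on L4; bus BusRd; mem=37
  op19 P1: store L1 := 19 → I/M/I on L1; bus BusRdX; mem=61
  op20 P2: store L1 := 75 → I/I/M on L1; bus BusRdX Flush; mem=19
  op21 P2: load  L1 → I/I/M on L1; bus (none); mem=19
  op22 P1: load  L4 → S/S/S on L4; bus (none); mem=37
  op23 P2: load  L1 → I/I/M on L1; bus (none); mem=19
  op24 P2: load  L1 → I/I/M on L1; bus (none); mem=19
  op25 P2: store L4 := 84 → I/I/M on L4; bus BusUpgr; mem=37
  op26 P1: load  L1 → I/S/S on L1; bus BusRd Flush; mem=75
  op27 P2: load  L1 → I/S/S on L1; bus (none); mem=75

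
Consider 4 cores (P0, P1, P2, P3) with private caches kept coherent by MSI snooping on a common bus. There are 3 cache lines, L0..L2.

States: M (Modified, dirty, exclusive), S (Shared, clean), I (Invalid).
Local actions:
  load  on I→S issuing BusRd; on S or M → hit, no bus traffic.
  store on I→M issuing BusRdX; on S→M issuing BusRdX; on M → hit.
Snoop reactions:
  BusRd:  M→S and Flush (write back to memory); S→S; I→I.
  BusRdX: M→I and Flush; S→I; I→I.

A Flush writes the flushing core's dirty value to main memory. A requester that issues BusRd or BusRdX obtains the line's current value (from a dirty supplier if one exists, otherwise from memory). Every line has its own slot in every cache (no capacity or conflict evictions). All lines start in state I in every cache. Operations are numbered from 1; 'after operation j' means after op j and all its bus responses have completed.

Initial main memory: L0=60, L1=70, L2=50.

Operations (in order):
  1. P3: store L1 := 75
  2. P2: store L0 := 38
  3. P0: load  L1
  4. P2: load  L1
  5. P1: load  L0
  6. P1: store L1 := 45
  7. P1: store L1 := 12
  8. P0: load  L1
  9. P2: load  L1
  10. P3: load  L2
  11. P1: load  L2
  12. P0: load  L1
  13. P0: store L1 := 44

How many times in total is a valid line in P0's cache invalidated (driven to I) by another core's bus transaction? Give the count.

invalidations = 1

[1] P3: store L1 := 75 | P0:I, P1:I, P2:I, P3:M(75) | bus: BusRdX
[2] P2: store L0 := 38 | P0:I, P1:I, P2:M(38), P3:I | bus: BusRdX
[3] P0: load  L1 | P0:S(75), P1:I, P2:I, P3:S(75) | bus: BusRd,Flush
[4] P2: load  L1 | P0:S(75), P1:I, P2:S(75), P3:S(75) | bus: BusRd
[5] P1: load  L0 | P0:I, P1:S(38), P2:S(38), P3:I | bus: BusRd,Flush
[6] P1: store L1 := 45 | P0:I, P1:M(45), P2:I, P3:I | bus: BusRdX
[7] P1: store L1 := 12 | P0:I, P1:M(12), P2:I, P3:I | bus: none
[8] P0: load  L1 | P0:S(12), P1:S(12), P2:I, P3:I | bus: BusRd,Flush
[9] P2: load  L1 | P0:S(12), P1:S(12), P2:S(12), P3:I | bus: BusRd
[10] P3: load  L2 | P0:I, P1:I, P2:I, P3:S(50) | bus: BusRd
[11] P1: load  L2 | P0:I, P1:S(50), P2:I, P3:S(50) | bus: BusRd
[12] P0: load  L1 | P0:S(12), P1:S(12), P2:S(12), P3:I | bus: none
[13] P0: store L1 := 44 | P0:M(44), P1:I, P2:I, P3:I | bus: BusRdX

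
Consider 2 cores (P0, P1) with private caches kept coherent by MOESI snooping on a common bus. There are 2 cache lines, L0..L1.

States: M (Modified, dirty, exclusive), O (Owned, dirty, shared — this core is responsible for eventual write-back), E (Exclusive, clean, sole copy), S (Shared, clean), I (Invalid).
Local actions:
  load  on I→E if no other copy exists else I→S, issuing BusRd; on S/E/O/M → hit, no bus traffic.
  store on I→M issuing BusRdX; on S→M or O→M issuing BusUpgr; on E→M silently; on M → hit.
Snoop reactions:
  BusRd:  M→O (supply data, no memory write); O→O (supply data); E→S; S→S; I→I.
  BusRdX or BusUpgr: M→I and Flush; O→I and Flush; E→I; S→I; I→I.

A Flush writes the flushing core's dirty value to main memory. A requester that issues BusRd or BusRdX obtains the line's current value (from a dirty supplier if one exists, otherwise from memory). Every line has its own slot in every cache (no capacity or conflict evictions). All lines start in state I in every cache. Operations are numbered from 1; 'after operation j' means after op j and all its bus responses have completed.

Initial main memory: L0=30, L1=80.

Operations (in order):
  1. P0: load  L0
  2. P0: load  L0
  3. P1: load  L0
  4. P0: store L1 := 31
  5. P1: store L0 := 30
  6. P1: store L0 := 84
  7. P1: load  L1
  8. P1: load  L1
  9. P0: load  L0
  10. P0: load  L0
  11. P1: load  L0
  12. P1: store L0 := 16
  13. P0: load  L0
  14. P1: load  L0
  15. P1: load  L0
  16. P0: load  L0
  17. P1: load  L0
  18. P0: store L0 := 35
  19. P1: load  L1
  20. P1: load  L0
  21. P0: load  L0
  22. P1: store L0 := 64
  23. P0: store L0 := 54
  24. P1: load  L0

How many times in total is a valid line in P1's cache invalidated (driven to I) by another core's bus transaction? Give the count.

invalidations = 2

[1] P0: load  L0 | P0:E(30), P1:I | bus: BusRd
[2] P0: load  L0 | P0:E(30), P1:I | bus: none
[3] P1: load  L0 | P0:S(30), P1:S(30) | bus: BusRd
[4] P0: store L1 := 31 | P0:M(31), P1:I | bus: BusRdX
[5] P1: store L0 := 30 | P0:I, P1:M(30) | bus: BusUpgr
[6] P1: store L0 := 84 | P0:I, P1:M(84) | bus: none
[7] P1: load  L1 | P0:O(31), P1:S(31) | bus: BusRd
[8] P1: load  L1 | P0:O(31), P1:S(31) | bus: none
[9] P0: load  L0 | P0:S(84), P1:O(84) | bus: BusRd
[10] P0: load  L0 | P0:S(84), P1:O(84) | bus: none
[11] P1: load  L0 | P0:S(84), P1:O(84) | bus: none
[12] P1: store L0 := 16 | P0:I, P1:M(16) | bus: BusUpgr
[13] P0: load  L0 | P0:S(16), P1:O(16) | bus: BusRd
[14] P1: load  L0 | P0:S(16), P1:O(16) | bus: none
[15] P1: load  L0 | P0:S(16), P1:O(16) | bus: none
[16] P0: load  L0 | P0:S(16), P1:O(16) | bus: none
[17] P1: load  L0 | P0:S(16), P1:O(16) | bus: none
[18] P0: store L0 := 35 | P0:M(35), P1:I | bus: BusUpgr,Flush
[19] P1: load  L1 | P0:O(31), P1:S(31) | bus: none
[20] P1: load  L0 | P0:O(35), P1:S(35) | bus: BusRd
[21] P0: load  L0 | P0:O(35), P1:S(35) | bus: none
[22] P1: store L0 := 64 | P0:I, P1:M(64) | bus: BusUpgr,Flush
[23] P0: store L0 := 54 | P0:M(54), P1:I | bus: BusRdX,Flush
[24] P1: load  L0 | P0:O(54), P1:S(54) | bus: BusRd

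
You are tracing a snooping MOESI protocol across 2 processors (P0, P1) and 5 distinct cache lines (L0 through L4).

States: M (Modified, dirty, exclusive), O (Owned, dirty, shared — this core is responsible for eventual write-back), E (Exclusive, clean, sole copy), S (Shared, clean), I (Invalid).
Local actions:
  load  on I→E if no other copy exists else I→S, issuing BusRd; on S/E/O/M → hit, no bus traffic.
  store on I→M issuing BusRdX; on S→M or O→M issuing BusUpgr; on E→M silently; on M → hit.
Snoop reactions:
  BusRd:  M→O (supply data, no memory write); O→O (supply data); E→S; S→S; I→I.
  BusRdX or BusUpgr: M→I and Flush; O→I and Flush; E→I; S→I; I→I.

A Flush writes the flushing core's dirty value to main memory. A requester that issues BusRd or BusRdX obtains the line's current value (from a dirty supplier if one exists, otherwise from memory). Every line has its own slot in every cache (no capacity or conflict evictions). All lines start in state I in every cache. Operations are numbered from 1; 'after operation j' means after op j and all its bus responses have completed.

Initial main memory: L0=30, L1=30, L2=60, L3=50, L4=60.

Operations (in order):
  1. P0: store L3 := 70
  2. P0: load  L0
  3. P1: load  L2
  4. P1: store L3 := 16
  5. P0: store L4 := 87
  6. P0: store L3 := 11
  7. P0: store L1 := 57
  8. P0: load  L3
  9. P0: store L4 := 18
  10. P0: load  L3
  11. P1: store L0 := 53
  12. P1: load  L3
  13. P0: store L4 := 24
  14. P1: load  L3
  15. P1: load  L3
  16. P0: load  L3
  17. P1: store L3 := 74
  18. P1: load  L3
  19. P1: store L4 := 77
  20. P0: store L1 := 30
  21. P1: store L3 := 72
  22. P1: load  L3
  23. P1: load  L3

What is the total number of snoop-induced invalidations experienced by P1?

invalidations = 1

step 1: P0: store L3 := 70  ⟶  MI  (L3)  txn=BusRdX  M[L3]=50
step 2: P0: load  L0  ⟶  EI  (L0)  txn=BusRd  M[L0]=30
step 3: P1: load  L2  ⟶  IE  (L2)  txn=BusRd  M[L2]=60
step 4: P1: store L3 := 16  ⟶  IM  (L3)  txn=BusRdX+Flush  M[L3]=70
step 5: P0: store L4 := 87  ⟶  MI  (L4)  txn=BusRdX  M[L4]=60
step 6: P0: store L3 := 11  ⟶  MI  (L3)  txn=BusRdX+Flush  M[L3]=16
step 7: P0: store L1 := 57  ⟶  MI  (L1)  txn=BusRdX  M[L1]=30
step 8: P0: load  L3  ⟶  MI  (L3)  txn=∅  M[L3]=16
step 9: P0: store L4 := 18  ⟶  MI  (L4)  txn=∅  M[L4]=60
step 10: P0: load  L3  ⟶  MI  (L3)  txn=∅  M[L3]=16
step 11: P1: store L0 := 53  ⟶  IM  (L0)  txn=BusRdX  M[L0]=30
step 12: P1: load  L3  ⟶  OS  (L3)  txn=BusRd  M[L3]=16
step 13: P0: store L4 := 24  ⟶  MI  (L4)  txn=∅  M[L4]=60
step 14: P1: load  L3  ⟶  OS  (L3)  txn=∅  M[L3]=16
step 15: P1: load  L3  ⟶  OS  (L3)  txn=∅  M[L3]=16
step 16: P0: load  L3  ⟶  OS  (L3)  txn=∅  M[L3]=16
step 17: P1: store L3 := 74  ⟶  IM  (L3)  txn=BusUpgr+Flush  M[L3]=11
step 18: P1: load  L3  ⟶  IM  (L3)  txn=∅  M[L3]=11
step 19: P1: store L4 := 77  ⟶  IM  (L4)  txn=BusRdX+Flush  M[L4]=24
step 20: P0: store L1 := 30  ⟶  MI  (L1)  txn=∅  M[L1]=30
step 21: P1: store L3 := 72  ⟶  IM  (L3)  txn=∅  M[L3]=11
step 22: P1: load  L3  ⟶  IM  (L3)  txn=∅  M[L3]=11
step 23: P1: load  L3  ⟶  IM  (L3)  txn=∅  M[L3]=11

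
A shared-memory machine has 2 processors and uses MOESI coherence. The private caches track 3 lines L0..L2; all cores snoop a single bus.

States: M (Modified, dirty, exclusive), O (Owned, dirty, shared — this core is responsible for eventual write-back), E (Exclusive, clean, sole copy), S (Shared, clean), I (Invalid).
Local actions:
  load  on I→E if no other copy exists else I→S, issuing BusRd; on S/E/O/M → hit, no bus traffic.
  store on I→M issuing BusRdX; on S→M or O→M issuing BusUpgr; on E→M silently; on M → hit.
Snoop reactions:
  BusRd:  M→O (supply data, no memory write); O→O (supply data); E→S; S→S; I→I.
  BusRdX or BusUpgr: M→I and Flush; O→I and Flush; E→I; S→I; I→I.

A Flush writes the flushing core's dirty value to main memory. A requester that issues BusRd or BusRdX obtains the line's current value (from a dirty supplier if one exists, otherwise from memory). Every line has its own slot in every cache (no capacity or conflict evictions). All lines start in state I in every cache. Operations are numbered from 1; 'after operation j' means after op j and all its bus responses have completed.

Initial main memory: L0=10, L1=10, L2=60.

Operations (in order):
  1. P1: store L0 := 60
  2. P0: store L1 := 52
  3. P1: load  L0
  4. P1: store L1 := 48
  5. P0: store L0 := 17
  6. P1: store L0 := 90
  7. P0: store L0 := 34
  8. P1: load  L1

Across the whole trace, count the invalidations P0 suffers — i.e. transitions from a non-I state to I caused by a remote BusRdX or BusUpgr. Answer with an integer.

1. P1: store L0 := 60  bus=[BusRdX]  L0: P0=I P1=M  mem[L0]=10
2. P0: store L1 := 52  bus=[BusRdX]  L1: P0=M P1=I  mem[L1]=10
3. P1: load  L0  bus=[-]  L0: P0=I P1=M  mem[L0]=10
4. P1: store L1 := 48  bus=[BusRdX,Flush]  L1: P0=I P1=M  mem[L1]=52
5. P0: store L0 := 17  bus=[BusRdX,Flush]  L0: P0=M P1=I  mem[L0]=60
6. P1: store L0 := 90  bus=[BusRdX,Flush]  L0: P0=I P1=M  mem[L0]=17
7. P0: store L0 := 34  bus=[BusRdX,Flush]  L0: P0=M P1=I  mem[L0]=90
8. P1: load  L1  bus=[-]  L1: P0=I P1=M  mem[L1]=52

invalidations = 2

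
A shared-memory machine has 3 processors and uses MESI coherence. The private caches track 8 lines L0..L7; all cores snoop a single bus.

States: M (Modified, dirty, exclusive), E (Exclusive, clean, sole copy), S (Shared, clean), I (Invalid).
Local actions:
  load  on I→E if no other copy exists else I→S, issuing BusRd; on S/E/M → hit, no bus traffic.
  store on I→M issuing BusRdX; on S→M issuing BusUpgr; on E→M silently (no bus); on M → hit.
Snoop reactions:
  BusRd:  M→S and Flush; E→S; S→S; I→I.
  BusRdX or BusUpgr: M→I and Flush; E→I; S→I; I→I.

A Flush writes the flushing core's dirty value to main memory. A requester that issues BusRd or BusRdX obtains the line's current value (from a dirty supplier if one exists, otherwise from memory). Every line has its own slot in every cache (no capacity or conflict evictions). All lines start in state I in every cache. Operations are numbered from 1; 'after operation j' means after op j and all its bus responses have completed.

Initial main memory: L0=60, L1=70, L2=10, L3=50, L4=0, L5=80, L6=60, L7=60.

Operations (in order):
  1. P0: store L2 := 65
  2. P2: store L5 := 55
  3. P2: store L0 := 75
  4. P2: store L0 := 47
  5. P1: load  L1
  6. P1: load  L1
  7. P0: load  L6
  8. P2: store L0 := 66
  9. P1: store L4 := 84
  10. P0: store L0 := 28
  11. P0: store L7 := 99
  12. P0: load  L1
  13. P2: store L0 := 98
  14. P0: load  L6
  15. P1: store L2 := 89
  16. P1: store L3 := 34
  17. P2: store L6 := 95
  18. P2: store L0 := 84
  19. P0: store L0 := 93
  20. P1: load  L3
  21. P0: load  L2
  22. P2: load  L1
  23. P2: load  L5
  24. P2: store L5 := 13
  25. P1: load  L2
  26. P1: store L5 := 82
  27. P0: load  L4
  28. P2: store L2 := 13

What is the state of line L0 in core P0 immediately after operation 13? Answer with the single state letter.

state = I

  op1 P0: store L2 := 65 → M/I/I on L2; bus BusRdX; mem=10
  op2 P2: store L5 := 55 → I/I/M on L5; bus BusRdX; mem=80
  op3 P2: store L0 := 75 → I/I/M on L0; bus BusRdX; mem=60
  op4 P2: store L0 := 47 → I/I/M on L0; bus (none); mem=60
  op5 P1: load  L1 → I/E/I on L1; bus BusRd; mem=70
  op6 P1: load  L1 → I/E/I on L1; bus (none); mem=70
  op7 P0: load  L6 → E/I/I on L6; bus BusRd; mem=60
  op8 P2: store L0 := 66 → I/I/M on L0; bus (none); mem=60
  op9 P1: store L4 := 84 → I/M/I on L4; bus BusRdX; mem=0
  op10 P0: store L0 := 28 → M/I/I on L0; bus BusRdX Flush; mem=66
  op11 P0: store L7 := 99 → M/I/I on L7; bus BusRdX; mem=60
  op12 P0: load  L1 → S/S/I on L1; bus BusRd; mem=70
  op13 P2: store L0 := 98 → I/I/M on L0; bus BusRdX Flush; mem=28
  op14 P0: load  L6 → E/I/I on L6; bus (none); mem=60
  op15 P1: store L2 := 89 → I/M/I on L2; bus BusRdX Flush; mem=65
  op16 P1: store L3 := 34 → I/M/I on L3; bus BusRdX; mem=50
  op17 P2: store L6 := 95 → I/I/M on L6; bus BusRdX; mem=60
  op18 P2: store L0 := 84 → I/I/M on L0; bus (none); mem=28
  op19 P0: store L0 := 93 → M/I/I on L0; bus BusRdX Flush; mem=84
  op20 P1: load  L3 → I/M/I on L3; bus (none); mem=50
  op21 P0: load  L2 → S/S/I on L2; bus BusRd Flush; mem=89
  op22 P2: load  L1 → S/S/S on L1; bus BusRd; mem=70
  op23 P2: load  L5 → I/I/M on L5; bus (none); mem=80
  op24 P2: store L5 := 13 → I/I/M on L5; bus (none); mem=80
  op25 P1: load  L2 → S/S/I on L2; bus (none); mem=89
  op26 P1: store L5 := 82 → I/M/I on L5; bus BusRdX Flush; mem=13
  op27 P0: load  L4 → S/S/I on L4; bus BusRd Flush; mem=84
  op28 P2: store L2 := 13 → I/I/M on L2; bus BusRdX; mem=89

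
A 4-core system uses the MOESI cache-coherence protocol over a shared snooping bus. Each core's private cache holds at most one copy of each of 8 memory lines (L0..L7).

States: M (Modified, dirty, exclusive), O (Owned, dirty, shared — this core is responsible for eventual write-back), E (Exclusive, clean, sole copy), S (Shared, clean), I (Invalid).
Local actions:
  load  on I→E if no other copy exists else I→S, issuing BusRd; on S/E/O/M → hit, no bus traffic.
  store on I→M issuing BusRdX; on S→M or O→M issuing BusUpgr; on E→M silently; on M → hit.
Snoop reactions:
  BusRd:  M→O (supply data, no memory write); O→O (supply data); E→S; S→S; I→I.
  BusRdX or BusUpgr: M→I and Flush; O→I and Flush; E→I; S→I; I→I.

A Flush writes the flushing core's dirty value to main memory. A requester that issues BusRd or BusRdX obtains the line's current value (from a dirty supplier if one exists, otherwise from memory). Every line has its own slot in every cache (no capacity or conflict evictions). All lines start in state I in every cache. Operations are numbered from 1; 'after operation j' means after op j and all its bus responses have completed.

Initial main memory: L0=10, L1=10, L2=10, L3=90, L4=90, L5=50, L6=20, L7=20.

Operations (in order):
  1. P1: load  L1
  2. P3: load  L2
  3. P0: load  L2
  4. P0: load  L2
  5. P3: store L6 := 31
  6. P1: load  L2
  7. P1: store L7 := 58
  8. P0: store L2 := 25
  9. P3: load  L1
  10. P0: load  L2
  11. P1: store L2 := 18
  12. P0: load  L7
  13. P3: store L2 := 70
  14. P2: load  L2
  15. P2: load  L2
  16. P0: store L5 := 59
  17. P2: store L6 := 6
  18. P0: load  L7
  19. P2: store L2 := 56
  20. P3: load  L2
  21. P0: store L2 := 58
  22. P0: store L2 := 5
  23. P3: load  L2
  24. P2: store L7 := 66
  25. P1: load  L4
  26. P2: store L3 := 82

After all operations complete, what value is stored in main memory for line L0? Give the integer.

[1] P1: load  L1 | P0:I, P1:E(10), P2:I, P3:I | bus: BusRd
[2] P3: load  L2 | P0:I, P1:I, P2:I, P3:E(10) | bus: BusRd
[3] P0: load  L2 | P0:S(10), P1:I, P2:I, P3:S(10) | bus: BusRd
[4] P0: load  L2 | P0:S(10), P1:I, P2:I, P3:S(10) | bus: none
[5] P3: store L6 := 31 | P0:I, P1:I, P2:I, P3:M(31) | bus: BusRdX
[6] P1: load  L2 | P0:S(10), P1:S(10), P2:I, P3:S(10) | bus: BusRd
[7] P1: store L7 := 58 | P0:I, P1:M(58), P2:I, P3:I | bus: BusRdX
[8] P0: store L2 := 25 | P0:M(25), P1:I, P2:I, P3:I | bus: BusUpgr
[9] P3: load  L1 | P0:I, P1:S(10), P2:I, P3:S(10) | bus: BusRd
[10] P0: load  L2 | P0:M(25), P1:I, P2:I, P3:I | bus: none
[11] P1: store L2 := 18 | P0:I, P1:M(18), P2:I, P3:I | bus: BusRdX,Flush
[12] P0: load  L7 | P0:S(58), P1:O(58), P2:I, P3:I | bus: BusRd
[13] P3: store L2 := 70 | P0:I, P1:I, P2:I, P3:M(70) | bus: BusRdX,Flush
[14] P2: load  L2 | P0:I, P1:I, P2:S(70), P3:O(70) | bus: BusRd
[15] P2: load  L2 | P0:I, P1:I, P2:S(70), P3:O(70) | bus: none
[16] P0: store L5 := 59 | P0:M(59), P1:I, P2:I, P3:I | bus: BusRdX
[17] P2: store L6 := 6 | P0:I, P1:I, P2:M(6), P3:I | bus: BusRdX,Flush
[18] P0: load  L7 | P0:S(58), P1:O(58), P2:I, P3:I | bus: none
[19] P2: store L2 := 56 | P0:I, P1:I, P2:M(56), P3:I | bus: BusUpgr,Flush
[20] P3: load  L2 | P0:I, P1:I, P2:O(56), P3:S(56) | bus: BusRd
[21] P0: store L2 := 58 | P0:M(58), P1:I, P2:I, P3:I | bus: BusRdX,Flush
[22] P0: store L2 := 5 | P0:M(5), P1:I, P2:I, P3:I | bus: none
[23] P3: load  L2 | P0:O(5), P1:I, P2:I, P3:S(5) | bus: BusRd
[24] P2: store L7 := 66 | P0:I, P1:I, P2:M(66), P3:I | bus: BusRdX,Flush
[25] P1: load  L4 | P0:I, P1:E(90), P2:I, P3:I | bus: BusRd
[26] P2: store L3 := 82 | P0:I, P1:I, P2:M(82), P3:I | bus: BusRdX

memory[L0] = 10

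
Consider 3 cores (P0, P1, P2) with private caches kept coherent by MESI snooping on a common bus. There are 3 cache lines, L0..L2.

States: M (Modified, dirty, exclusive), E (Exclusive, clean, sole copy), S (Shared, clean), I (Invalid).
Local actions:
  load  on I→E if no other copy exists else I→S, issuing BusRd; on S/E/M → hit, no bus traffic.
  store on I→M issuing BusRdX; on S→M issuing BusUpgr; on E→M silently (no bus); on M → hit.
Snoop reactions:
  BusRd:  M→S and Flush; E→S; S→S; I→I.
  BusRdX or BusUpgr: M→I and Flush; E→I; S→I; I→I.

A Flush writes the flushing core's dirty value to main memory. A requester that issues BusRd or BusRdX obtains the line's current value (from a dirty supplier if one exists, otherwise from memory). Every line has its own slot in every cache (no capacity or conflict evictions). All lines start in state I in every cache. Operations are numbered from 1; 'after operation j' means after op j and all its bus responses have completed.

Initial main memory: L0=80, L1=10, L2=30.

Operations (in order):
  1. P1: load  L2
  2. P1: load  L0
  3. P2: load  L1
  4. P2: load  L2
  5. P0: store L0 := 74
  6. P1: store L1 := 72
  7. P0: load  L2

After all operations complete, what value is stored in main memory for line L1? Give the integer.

step 1: P1: load  L2  ⟶  IEI  (L2)  txn=BusRd  M[L2]=30
step 2: P1: load  L0  ⟶  IEI  (L0)  txn=BusRd  M[L0]=80
step 3: P2: load  L1  ⟶  IIE  (L1)  txn=BusRd  M[L1]=10
step 4: P2: load  L2  ⟶  ISS  (L2)  txn=BusRd  M[L2]=30
step 5: P0: store L0 := 74  ⟶  MII  (L0)  txn=BusRdX  M[L0]=80
step 6: P1: store L1 := 72  ⟶  IMI  (L1)  txn=BusRdX  M[L1]=10
step 7: P0: load  L2  ⟶  SSS  (L2)  txn=BusRd  M[L2]=30

memory[L1] = 10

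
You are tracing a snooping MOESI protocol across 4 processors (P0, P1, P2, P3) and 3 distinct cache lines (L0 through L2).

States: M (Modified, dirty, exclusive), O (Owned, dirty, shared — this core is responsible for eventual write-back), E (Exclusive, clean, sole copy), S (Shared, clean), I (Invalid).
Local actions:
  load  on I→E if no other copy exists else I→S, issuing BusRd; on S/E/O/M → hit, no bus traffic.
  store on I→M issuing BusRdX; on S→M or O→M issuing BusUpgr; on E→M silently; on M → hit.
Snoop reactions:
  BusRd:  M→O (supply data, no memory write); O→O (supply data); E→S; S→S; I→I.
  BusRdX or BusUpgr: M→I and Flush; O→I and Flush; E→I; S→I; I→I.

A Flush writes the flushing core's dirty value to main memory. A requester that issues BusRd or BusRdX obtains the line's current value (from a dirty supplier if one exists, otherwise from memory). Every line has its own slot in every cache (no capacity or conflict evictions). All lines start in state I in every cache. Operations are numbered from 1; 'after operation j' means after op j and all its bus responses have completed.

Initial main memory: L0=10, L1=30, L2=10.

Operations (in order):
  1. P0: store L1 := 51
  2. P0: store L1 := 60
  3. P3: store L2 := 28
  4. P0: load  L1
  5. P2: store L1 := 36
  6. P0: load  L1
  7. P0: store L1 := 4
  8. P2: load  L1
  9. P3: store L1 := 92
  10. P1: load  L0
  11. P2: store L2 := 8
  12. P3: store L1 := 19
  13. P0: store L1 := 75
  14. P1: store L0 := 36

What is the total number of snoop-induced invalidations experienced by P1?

  op1 P0: store L1 := 51 → M/I/I/I on L1; bus BusRdX; mem=30
  op2 P0: store L1 := 60 → M/I/I/I on L1; bus (none); mem=30
  op3 P3: store L2 := 28 → I/I/I/M on L2; bus BusRdX; mem=10
  op4 P0: load  L1 → M/I/I/I on L1; bus (none); mem=30
  op5 P2: store L1 := 36 → I/I/M/I on L1; bus BusRdX Flush; mem=60
  op6 P0: load  L1 → S/I/O/I on L1; bus BusRd; mem=60
  op7 P0: store L1 := 4 → M/I/I/I on L1; bus BusUpgr Flush; mem=36
  op8 P2: load  L1 → O/I/S/I on L1; bus BusRd; mem=36
  op9 P3: store L1 := 92 → I/I/I/M on L1; bus BusRdX Flush; mem=4
  op10 P1: load  L0 → I/E/I/I on L0; bus BusRd; mem=10
  op11 P2: store L2 := 8 → I/I/M/I on L2; bus BusRdX Flush; mem=28
  op12 P3: store L1 := 19 → I/I/I/M on L1; bus (none); mem=4
  op13 P0: store L1 := 75 → M/I/I/I on L1; bus BusRdX Flush; mem=19
  op14 P1: store L0 := 36 → I/M/I/I on L0; bus (none); mem=10

invalidations = 0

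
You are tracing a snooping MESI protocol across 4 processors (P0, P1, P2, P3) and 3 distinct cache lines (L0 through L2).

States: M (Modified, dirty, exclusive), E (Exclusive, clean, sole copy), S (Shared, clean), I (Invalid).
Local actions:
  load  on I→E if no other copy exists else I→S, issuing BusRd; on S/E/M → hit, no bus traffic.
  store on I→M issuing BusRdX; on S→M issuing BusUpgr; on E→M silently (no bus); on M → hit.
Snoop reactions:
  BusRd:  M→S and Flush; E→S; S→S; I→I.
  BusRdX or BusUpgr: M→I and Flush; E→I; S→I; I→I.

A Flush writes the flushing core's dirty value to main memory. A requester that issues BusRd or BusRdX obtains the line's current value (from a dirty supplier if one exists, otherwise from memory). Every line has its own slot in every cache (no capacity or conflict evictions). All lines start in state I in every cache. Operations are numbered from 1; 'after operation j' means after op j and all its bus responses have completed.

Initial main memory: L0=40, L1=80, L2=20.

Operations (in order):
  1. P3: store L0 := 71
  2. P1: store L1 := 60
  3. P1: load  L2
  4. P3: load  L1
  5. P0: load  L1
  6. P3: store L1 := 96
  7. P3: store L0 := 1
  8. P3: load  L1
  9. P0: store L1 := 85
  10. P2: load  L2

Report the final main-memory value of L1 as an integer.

1. P3: store L0 := 71  bus=[BusRdX]  L0: P0=I P1=I P2=I P3=M  mem[L0]=40
2. P1: store L1 := 60  bus=[BusRdX]  L1: P0=I P1=M P2=I P3=I  mem[L1]=80
3. P1: load  L2  bus=[BusRd]  L2: P0=I P1=E P2=I P3=I  mem[L2]=20
4. P3: load  L1  bus=[BusRd,Flush]  L1: P0=I P1=S P2=I P3=S  mem[L1]=60
5. P0: load  L1  bus=[BusRd]  L1: P0=S P1=S P2=I P3=S  mem[L1]=60
6. P3: store L1 := 96  bus=[BusUpgr]  L1: P0=I P1=I P2=I P3=M  mem[L1]=60
7. P3: store L0 := 1  bus=[-]  L0: P0=I P1=I P2=I P3=M  mem[L0]=40
8. P3: load  L1  bus=[-]  L1: P0=I P1=I P2=I P3=M  mem[L1]=60
9. P0: store L1 := 85  bus=[BusRdX,Flush]  L1: P0=M P1=I P2=I P3=I  mem[L1]=96
10. P2: load  L2  bus=[BusRd]  L2: P0=I P1=S P2=S P3=I  mem[L2]=20

memory[L1] = 96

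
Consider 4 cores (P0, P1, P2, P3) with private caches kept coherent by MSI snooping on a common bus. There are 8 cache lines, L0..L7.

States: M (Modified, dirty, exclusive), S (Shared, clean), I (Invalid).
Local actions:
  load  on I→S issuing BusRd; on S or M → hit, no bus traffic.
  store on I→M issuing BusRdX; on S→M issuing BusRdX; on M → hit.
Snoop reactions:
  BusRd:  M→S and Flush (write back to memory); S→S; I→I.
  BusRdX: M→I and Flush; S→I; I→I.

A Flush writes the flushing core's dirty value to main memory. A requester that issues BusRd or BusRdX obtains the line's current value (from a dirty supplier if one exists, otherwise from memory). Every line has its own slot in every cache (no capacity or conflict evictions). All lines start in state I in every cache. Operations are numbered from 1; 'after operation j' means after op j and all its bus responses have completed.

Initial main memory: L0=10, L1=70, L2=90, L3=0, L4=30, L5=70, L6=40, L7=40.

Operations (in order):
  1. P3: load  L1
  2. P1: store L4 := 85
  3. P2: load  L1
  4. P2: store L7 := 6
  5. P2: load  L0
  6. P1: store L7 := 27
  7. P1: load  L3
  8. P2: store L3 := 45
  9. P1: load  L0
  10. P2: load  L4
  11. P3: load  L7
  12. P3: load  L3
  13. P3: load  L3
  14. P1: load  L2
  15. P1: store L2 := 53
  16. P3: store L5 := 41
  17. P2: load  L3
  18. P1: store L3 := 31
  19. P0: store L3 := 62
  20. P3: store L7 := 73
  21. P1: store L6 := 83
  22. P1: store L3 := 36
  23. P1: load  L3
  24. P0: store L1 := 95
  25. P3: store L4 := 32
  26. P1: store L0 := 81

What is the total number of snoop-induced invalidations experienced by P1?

  op1 P3: load  L1 → I/I/I/S on L1; bus BusRd; mem=70
  op2 P1: store L4 := 85 → I/M/I/I on L4; bus BusRdX; mem=30
  op3 P2: load  L1 → I/I/S/S on L1; bus BusRd; mem=70
  op4 P2: store L7 := 6 → I/I/M/I on L7; bus BusRdX; mem=40
  op5 P2: load  L0 → I/I/S/I on L0; bus BusRd; mem=10
  op6 P1: store L7 := 27 → I/M/I/I on L7; bus BusRdX Flush; mem=6
  op7 P1: load  L3 → I/S/I/I on L3; bus BusRd; mem=0
  op8 P2: store L3 := 45 → I/I/M/I on L3; bus BusRdX; mem=0
  op9 P1: load  L0 → I/S/S/I on L0; bus BusRd; mem=10
  op10 P2: load  L4 → I/S/S/I on L4; bus BusRd Flush; mem=85
  op11 P3: load  L7 → I/S/I/S on L7; bus BusRd Flush; mem=27
  op12 P3: load  L3 → I/I/S/S on L3; bus BusRd Flush; mem=45
  op13 P3: load  L3 → I/I/S/S on L3; bus (none); mem=45
  op14 P1: load  L2 → I/S/I/I on L2; bus BusRd; mem=90
  op15 P1: store L2 := 53 → I/M/I/I on L2; bus BusRdX; mem=90
  op16 P3: store L5 := 41 → I/I/I/M on L5; bus BusRdX; mem=70
  op17 P2: load  L3 → I/I/S/S on L3; bus (none); mem=45
  op18 P1: store L3 := 31 → I/M/I/I on L3; bus BusRdX; mem=45
  op19 P0: store L3 := 62 → M/I/I/I on L3; bus BusRdX Flush; mem=31
  op20 P3: store L7 := 73 → I/I/I/M on L7; bus BusRdX; mem=27
  op21 P1: store L6 := 83 → I/M/I/I on L6; bus BusRdX; mem=40
  op22 P1: store L3 := 36 → I/M/I/I on L3; bus BusRdX Flush; mem=62
  op23 P1: load  L3 → I/M/I/I on L3; bus (none); mem=62
  op24 P0: store L1 := 95 → M/I/I/I on L1; bus BusRdX; mem=70
  op25 P3: store L4 := 32 → I/I/I/M on L4; bus BusRdX; mem=85
  op26 P1: store L0 := 81 → I/M/I/I on L0; bus BusRdX; mem=10

invalidations = 4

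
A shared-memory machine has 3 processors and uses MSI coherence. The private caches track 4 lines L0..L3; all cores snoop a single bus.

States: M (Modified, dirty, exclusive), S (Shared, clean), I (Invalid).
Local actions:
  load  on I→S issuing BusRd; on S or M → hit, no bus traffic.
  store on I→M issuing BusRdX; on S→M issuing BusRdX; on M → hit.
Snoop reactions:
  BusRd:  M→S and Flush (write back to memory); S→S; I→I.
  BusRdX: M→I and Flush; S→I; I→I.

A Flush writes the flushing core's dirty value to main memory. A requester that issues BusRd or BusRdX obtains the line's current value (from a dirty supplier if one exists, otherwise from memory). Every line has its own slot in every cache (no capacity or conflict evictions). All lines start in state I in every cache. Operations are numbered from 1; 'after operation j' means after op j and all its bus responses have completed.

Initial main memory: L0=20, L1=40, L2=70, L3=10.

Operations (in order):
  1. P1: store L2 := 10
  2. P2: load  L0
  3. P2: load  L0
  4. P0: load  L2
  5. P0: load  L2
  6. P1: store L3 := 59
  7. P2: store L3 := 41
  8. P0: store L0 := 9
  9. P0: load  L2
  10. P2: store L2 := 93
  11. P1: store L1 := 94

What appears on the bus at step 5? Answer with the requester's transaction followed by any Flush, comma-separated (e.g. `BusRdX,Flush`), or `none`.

bus = none

  op1 P1: store L2 := 10 → I/M/I on L2; bus BusRdX; mem=70
  op2 P2: load  L0 → I/I/S on L0; bus BusRd; mem=20
  op3 P2: load  L0 → I/I/S on L0; bus (none); mem=20
  op4 P0: load  L2 → S/S/I on L2; bus BusRd Flush; mem=10
  op5 P0: load  L2 → S/S/I on L2; bus (none); mem=10
  op6 P1: store L3 := 59 → I/M/I on L3; bus BusRdX; mem=10
  op7 P2: store L3 := 41 → I/I/M on L3; bus BusRdX Flush; mem=59
  op8 P0: store L0 := 9 → M/I/I on L0; bus BusRdX; mem=20
  op9 P0: load  L2 → S/S/I on L2; bus (none); mem=10
  op10 P2: store L2 := 93 → I/I/M on L2; bus BusRdX; mem=10
  op11 P1: store L1 := 94 → I/M/I on L1; bus BusRdX; mem=40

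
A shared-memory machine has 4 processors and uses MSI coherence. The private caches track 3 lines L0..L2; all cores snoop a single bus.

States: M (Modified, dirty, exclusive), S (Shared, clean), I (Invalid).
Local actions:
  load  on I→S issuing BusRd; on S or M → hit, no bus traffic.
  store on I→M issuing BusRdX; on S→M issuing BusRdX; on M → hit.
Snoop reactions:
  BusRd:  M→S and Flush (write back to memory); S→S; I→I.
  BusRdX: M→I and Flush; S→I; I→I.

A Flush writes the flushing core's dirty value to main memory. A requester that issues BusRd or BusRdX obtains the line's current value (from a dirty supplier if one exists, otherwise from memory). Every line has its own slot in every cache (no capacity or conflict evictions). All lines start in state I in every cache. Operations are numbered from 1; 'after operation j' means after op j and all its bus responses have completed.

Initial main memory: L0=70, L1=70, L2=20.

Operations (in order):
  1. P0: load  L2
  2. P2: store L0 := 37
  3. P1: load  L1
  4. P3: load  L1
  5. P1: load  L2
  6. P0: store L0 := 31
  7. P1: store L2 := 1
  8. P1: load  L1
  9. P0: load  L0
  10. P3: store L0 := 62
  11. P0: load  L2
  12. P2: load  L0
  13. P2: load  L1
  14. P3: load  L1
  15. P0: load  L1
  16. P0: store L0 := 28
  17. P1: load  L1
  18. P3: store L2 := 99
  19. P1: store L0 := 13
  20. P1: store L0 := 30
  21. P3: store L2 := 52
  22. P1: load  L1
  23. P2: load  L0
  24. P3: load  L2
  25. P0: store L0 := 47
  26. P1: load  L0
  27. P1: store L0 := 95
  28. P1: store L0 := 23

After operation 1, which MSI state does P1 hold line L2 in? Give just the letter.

[1] P0: load  L2 | P0:S(20), P1:I, P2:I, P3:I | bus: BusRd
[2] P2: store L0 := 37 | P0:I, P1:I, P2:M(37), P3:I | bus: BusRdX
[3] P1: load  L1 | P0:I, P1:S(70), P2:I, P3:I | bus: BusRd
[4] P3: load  L1 | P0:I, P1:S(70), P2:I, P3:S(70) | bus: BusRd
[5] P1: load  L2 | P0:S(20), P1:S(20), P2:I, P3:I | bus: BusRd
[6] P0: store L0 := 31 | P0:M(31), P1:I, P2:I, P3:I | bus: BusRdX,Flush
[7] P1: store L2 := 1 | P0:I, P1:M(1), P2:I, P3:I | bus: BusRdX
[8] P1: load  L1 | P0:I, P1:S(70), P2:I, P3:S(70) | bus: none
[9] P0: load  L0 | P0:M(31), P1:I, P2:I, P3:I | bus: none
[10] P3: store L0 := 62 | P0:I, P1:I, P2:I, P3:M(62) | bus: BusRdX,Flush
[11] P0: load  L2 | P0:S(1), P1:S(1), P2:I, P3:I | bus: BusRd,Flush
[12] P2: load  L0 | P0:I, P1:I, P2:S(62), P3:S(62) | bus: BusRd,Flush
[13] P2: load  L1 | P0:I, P1:S(70), P2:S(70), P3:S(70) | bus: BusRd
[14] P3: load  L1 | P0:I, P1:S(70), P2:S(70), P3:S(70) | bus: none
[15] P0: load  L1 | P0:S(70), P1:S(70), P2:S(70), P3:S(70) | bus: BusRd
[16] P0: store L0 := 28 | P0:M(28), P1:I, P2:I, P3:I | bus: BusRdX
[17] P1: load  L1 | P0:S(70), P1:S(70), P2:S(70), P3:S(70) | bus: none
[18] P3: store L2 := 99 | P0:I, P1:I, P2:I, P3:M(99) | bus: BusRdX
[19] P1: store L0 := 13 | P0:I, P1:M(13), P2:I, P3:I | bus: BusRdX,Flush
[20] P1: store L0 := 30 | P0:I, P1:M(30), P2:I, P3:I | bus: none
[21] P3: store L2 := 52 | P0:I, P1:I, P2:I, P3:M(52) | bus: none
[22] P1: load  L1 | P0:S(70), P1:S(70), P2:S(70), P3:S(70) | bus: none
[23] P2: load  L0 | P0:I, P1:S(30), P2:S(30), P3:I | bus: BusRd,Flush
[24] P3: load  L2 | P0:I, P1:I, P2:I, P3:M(52) | bus: none
[25] P0: store L0 := 47 | P0:M(47), P1:I, P2:I, P3:I | bus: BusRdX
[26] P1: load  L0 | P0:S(47), P1:S(47), P2:I, P3:I | bus: BusRd,Flush
[27] P1: store L0 := 95 | P0:I, P1:M(95), P2:I, P3:I | bus: BusRdX
[28] P1: store L0 := 23 | P0:I, P1:M(23), P2:I, P3:I | bus: none

state = I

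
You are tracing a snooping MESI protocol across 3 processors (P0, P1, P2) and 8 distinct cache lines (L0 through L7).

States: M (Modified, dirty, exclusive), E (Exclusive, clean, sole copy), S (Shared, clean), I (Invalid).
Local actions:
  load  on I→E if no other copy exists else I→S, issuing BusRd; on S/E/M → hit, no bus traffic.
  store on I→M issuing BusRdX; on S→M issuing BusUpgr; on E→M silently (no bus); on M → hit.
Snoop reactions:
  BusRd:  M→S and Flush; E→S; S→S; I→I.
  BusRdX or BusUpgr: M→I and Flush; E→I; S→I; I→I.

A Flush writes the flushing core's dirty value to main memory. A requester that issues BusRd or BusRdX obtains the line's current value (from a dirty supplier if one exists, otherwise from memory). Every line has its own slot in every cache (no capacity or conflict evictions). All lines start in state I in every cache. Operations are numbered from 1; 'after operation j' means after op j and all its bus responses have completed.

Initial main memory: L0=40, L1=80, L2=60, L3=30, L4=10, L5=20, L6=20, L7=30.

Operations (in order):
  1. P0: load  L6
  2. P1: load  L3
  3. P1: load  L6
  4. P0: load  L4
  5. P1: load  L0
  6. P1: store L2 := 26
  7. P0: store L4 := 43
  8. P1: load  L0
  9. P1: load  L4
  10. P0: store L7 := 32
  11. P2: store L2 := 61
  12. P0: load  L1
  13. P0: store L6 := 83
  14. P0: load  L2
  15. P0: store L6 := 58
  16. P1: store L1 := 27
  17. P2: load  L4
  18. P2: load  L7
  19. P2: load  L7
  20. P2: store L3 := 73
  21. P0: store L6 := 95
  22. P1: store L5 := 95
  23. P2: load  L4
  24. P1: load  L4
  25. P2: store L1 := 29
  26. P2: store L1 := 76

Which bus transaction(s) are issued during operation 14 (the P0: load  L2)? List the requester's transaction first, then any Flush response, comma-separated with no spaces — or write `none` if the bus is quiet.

bus = BusRd,Flush

[1] P0: load  L6 | P0:E(20), P1:I, P2:I | bus: BusRd
[2] P1: load  L3 | P0:I, P1:E(30), P2:I | bus: BusRd
[3] P1: load  L6 | P0:S(20), P1:S(20), P2:I | bus: BusRd
[4] P0: load  L4 | P0:E(10), P1:I, P2:I | bus: BusRd
[5] P1: load  L0 | P0:I, P1:E(40), P2:I | bus: BusRd
[6] P1: store L2 := 26 | P0:I, P1:M(26), P2:I | bus: BusRdX
[7] P0: store L4 := 43 | P0:M(43), P1:I, P2:I | bus: none
[8] P1: load  L0 | P0:I, P1:E(40), P2:I | bus: none
[9] P1: load  L4 | P0:S(43), P1:S(43), P2:I | bus: BusRd,Flush
[10] P0: store L7 := 32 | P0:M(32), P1:I, P2:I | bus: BusRdX
[11] P2: store L2 := 61 | P0:I, P1:I, P2:M(61) | bus: BusRdX,Flush
[12] P0: load  L1 | P0:E(80), P1:I, P2:I | bus: BusRd
[13] P0: store L6 := 83 | P0:M(83), P1:I, P2:I | bus: BusUpgr
[14] P0: load  L2 | P0:S(61), P1:I, P2:S(61) | bus: BusRd,Flush
[15] P0: store L6 := 58 | P0:M(58), P1:I, P2:I | bus: none
[16] P1: store L1 := 27 | P0:I, P1:M(27), P2:I | bus: BusRdX
[17] P2: load  L4 | P0:S(43), P1:S(43), P2:S(43) | bus: BusRd
[18] P2: load  L7 | P0:S(32), P1:I, P2:S(32) | bus: BusRd,Flush
[19] P2: load  L7 | P0:S(32), P1:I, P2:S(32) | bus: none
[20] P2: store L3 := 73 | P0:I, P1:I, P2:M(73) | bus: BusRdX
[21] P0: store L6 := 95 | P0:M(95), P1:I, P2:I | bus: none
[22] P1: store L5 := 95 | P0:I, P1:M(95), P2:I | bus: BusRdX
[23] P2: load  L4 | P0:S(43), P1:S(43), P2:S(43) | bus: none
[24] P1: load  L4 | P0:S(43), P1:S(43), P2:S(43) | bus: none
[25] P2: store L1 := 29 | P0:I, P1:I, P2:M(29) | bus: BusRdX,Flush
[26] P2: store L1 := 76 | P0:I, P1:I, P2:M(76) | bus: none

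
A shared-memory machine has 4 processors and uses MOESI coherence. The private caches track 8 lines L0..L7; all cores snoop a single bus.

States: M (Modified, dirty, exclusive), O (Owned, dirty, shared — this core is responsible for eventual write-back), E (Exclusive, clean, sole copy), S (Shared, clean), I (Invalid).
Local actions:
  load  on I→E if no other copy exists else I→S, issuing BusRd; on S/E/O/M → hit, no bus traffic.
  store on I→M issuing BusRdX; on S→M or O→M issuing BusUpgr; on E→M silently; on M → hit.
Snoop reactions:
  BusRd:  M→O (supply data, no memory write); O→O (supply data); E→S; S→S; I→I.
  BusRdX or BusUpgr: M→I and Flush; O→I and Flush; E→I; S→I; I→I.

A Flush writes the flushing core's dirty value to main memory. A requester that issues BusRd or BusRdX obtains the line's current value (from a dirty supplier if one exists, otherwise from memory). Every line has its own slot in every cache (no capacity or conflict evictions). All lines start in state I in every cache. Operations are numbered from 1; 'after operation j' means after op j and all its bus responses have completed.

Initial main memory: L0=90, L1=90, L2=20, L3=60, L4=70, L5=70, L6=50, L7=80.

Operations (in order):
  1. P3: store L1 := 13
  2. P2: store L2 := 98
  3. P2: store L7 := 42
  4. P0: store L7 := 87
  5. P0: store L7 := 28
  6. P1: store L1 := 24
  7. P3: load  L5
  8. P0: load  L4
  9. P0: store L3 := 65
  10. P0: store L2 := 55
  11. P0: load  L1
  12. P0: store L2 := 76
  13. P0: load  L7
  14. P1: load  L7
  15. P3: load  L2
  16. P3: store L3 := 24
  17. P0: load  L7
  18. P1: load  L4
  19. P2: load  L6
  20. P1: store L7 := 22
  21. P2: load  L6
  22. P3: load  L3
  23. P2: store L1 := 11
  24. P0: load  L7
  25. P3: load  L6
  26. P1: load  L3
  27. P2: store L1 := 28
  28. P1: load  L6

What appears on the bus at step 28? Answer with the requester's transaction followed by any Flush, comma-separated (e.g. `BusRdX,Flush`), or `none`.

bus = BusRd

step 1: P3: store L1 := 13  ⟶  IIIM  (L1)  txn=BusRdX  M[L1]=90
step 2: P2: store L2 := 98  ⟶  IIMI  (L2)  txn=BusRdX  M[L2]=20
step 3: P2: store L7 := 42  ⟶  IIMI  (L7)  txn=BusRdX  M[L7]=80
step 4: P0: store L7 := 87  ⟶  MIII  (L7)  txn=BusRdX+Flush  M[L7]=42
step 5: P0: store L7 := 28  ⟶  MIII  (L7)  txn=∅  M[L7]=42
step 6: P1: store L1 := 24  ⟶  IMII  (L1)  txn=BusRdX+Flush  M[L1]=13
step 7: P3: load  L5  ⟶  IIIE  (L5)  txn=BusRd  M[L5]=70
step 8: P0: load  L4  ⟶  EIII  (L4)  txn=BusRd  M[L4]=70
step 9: P0: store L3 := 65  ⟶  MIII  (L3)  txn=BusRdX  M[L3]=60
step 10: P0: store L2 := 55  ⟶  MIII  (L2)  txn=BusRdX+Flush  M[L2]=98
step 11: P0: load  L1  ⟶  SOII  (L1)  txn=BusRd  M[L1]=13
step 12: P0: store L2 := 76  ⟶  MIII  (L2)  txn=∅  M[L2]=98
step 13: P0: load  L7  ⟶  MIII  (L7)  txn=∅  M[L7]=42
step 14: P1: load  L7  ⟶  OSII  (L7)  txn=BusRd  M[L7]=42
step 15: P3: load  L2  ⟶  OIIS  (L2)  txn=BusRd  M[L2]=98
step 16: P3: store L3 := 24  ⟶  IIIM  (L3)  txn=BusRdX+Flush  M[L3]=65
step 17: P0: load  L7  ⟶  OSII  (L7)  txn=∅  M[L7]=42
step 18: P1: load  L4  ⟶  SSII  (L4)  txn=BusRd  M[L4]=70
step 19: P2: load  L6  ⟶  IIEI  (L6)  txn=BusRd  M[L6]=50
step 20: P1: store L7 := 22  ⟶  IMII  (L7)  txn=BusUpgr+Flush  M[L7]=28
step 21: P2: load  L6  ⟶  IIEI  (L6)  txn=∅  M[L6]=50
step 22: P3: load  L3  ⟶  IIIM  (L3)  txn=∅  M[L3]=65
step 23: P2: store L1 := 11  ⟶  IIMI  (L1)  txn=BusRdX+Flush  M[L1]=24
step 24: P0: load  L7  ⟶  SOII  (L7)  txn=BusRd  M[L7]=28
step 25: P3: load  L6  ⟶  IISS  (L6)  txn=BusRd  M[L6]=50
step 26: P1: load  L3  ⟶  ISIO  (L3)  txn=BusRd  M[L3]=65
step 27: P2: store L1 := 28  ⟶  IIMI  (L1)  txn=∅  M[L1]=24
step 28: P1: load  L6  ⟶  ISSS  (L6)  txn=BusRd  M[L6]=50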